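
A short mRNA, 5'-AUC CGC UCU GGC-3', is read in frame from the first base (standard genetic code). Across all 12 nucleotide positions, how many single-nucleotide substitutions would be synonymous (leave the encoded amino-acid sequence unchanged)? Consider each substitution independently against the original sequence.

11

Codon 1 (AUC, Ile): 2 synonymous substitutions.
Codon 2 (CGC, Arg): 3 synonymous substitutions.
Codon 3 (UCU, Ser): 3 synonymous substitutions.
Codon 4 (GGC, Gly): 3 synonymous substitutions.
Total: 2 + 3 + 3 + 3 = 11.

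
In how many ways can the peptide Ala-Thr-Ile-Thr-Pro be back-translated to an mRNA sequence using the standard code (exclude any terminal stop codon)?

768

Ala: 4 codons.
Thr: 4 codons.
Ile: 3 codons.
Thr: 4 codons.
Pro: 4 codons.
4 × 4 × 3 × 4 × 4 = 768.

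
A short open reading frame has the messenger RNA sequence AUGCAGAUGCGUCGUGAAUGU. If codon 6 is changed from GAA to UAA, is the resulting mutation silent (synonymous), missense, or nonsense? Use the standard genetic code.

nonsense

Position 16 falls in codon 6: GAA → Glu.
After the substitution the codon is UAA → Stop.
The new codon is a stop codon, so this is a nonsense mutation.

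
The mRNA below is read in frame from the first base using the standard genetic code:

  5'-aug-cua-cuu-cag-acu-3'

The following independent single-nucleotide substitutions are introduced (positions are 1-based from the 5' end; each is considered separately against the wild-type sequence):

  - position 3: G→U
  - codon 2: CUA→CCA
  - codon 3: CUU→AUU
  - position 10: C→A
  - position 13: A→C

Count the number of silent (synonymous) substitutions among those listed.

0

Codon 1: AUG (Met) → AUU (Ile) — missense.
Codon 2: CUA (Leu) → CCA (Pro) — missense.
Codon 3: CUU (Leu) → AUU (Ile) — missense.
Codon 4: CAG (Gln) → AAG (Lys) — missense.
Codon 5: ACU (Thr) → CCU (Pro) — missense.
Synonymous: 0 of 5.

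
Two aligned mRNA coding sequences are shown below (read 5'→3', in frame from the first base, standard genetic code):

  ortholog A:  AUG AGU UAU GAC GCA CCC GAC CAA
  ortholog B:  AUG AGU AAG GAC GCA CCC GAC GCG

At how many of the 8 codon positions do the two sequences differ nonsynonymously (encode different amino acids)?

Codon 1: AUG Met / AUG Met — identical.
Codon 2: AGU Ser / AGU Ser — identical.
Codon 3: UAU Tyr / AAG Lys — nonsynonymous.
Codon 4: GAC Asp / GAC Asp — identical.
Codon 5: GCA Ala / GCA Ala — identical.
Codon 6: CCC Pro / CCC Pro — identical.
Codon 7: GAC Asp / GAC Asp — identical.
Codon 8: CAA Gln / GCG Ala — nonsynonymous.
Nonsynonymous differences: 2.

2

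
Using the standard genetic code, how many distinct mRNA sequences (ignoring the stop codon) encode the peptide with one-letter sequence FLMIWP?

144

Phe: 2 codons.
Leu: 6 codons.
Met: 1 codon.
Ile: 3 codons.
Trp: 1 codon.
Pro: 4 codons.
2 × 6 × 1 × 3 × 1 × 4 = 144.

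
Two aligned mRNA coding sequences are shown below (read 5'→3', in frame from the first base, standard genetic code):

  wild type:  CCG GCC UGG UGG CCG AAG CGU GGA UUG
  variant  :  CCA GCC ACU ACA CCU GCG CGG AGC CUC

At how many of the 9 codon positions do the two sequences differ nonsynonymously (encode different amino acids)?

4

Codon 1: CCG Pro / CCA Pro — synonymous.
Codon 2: GCC Ala / GCC Ala — identical.
Codon 3: UGG Trp / ACU Thr — nonsynonymous.
Codon 4: UGG Trp / ACA Thr — nonsynonymous.
Codon 5: CCG Pro / CCU Pro — synonymous.
Codon 6: AAG Lys / GCG Ala — nonsynonymous.
Codon 7: CGU Arg / CGG Arg — synonymous.
Codon 8: GGA Gly / AGC Ser — nonsynonymous.
Codon 9: UUG Leu / CUC Leu — synonymous.
Nonsynonymous differences: 4.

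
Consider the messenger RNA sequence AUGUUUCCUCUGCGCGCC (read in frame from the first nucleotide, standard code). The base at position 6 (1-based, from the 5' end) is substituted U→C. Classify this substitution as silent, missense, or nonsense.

Position 6 falls in codon 2: UUU → Phe.
After the substitution the codon is UUC → Phe.
Both encode Phe, so the change is synonymous.

silent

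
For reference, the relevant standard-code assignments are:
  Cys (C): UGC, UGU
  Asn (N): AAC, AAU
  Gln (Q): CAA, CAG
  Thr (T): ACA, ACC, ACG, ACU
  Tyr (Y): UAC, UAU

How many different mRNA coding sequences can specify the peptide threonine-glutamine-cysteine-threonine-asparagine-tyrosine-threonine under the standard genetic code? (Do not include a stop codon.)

1024

Thr: 4 codons.
Gln: 2 codons.
Cys: 2 codons.
Thr: 4 codons.
Asn: 2 codons.
Tyr: 2 codons.
Thr: 4 codons.
4 × 2 × 2 × 4 × 2 × 2 × 4 = 1024.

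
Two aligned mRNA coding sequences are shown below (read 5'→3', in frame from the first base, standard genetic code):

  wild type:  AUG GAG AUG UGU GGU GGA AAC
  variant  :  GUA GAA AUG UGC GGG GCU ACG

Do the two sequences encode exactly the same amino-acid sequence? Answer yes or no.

Codon 1: AUG Met / GUA Val — nonsynonymous.
Codon 2: GAG Glu / GAA Glu — synonymous.
Codon 3: AUG Met / AUG Met — identical.
Codon 4: UGU Cys / UGC Cys — synonymous.
Codon 5: GGU Gly / GGG Gly — synonymous.
Codon 6: GGA Gly / GCU Ala — nonsynonymous.
Codon 7: AAC Asn / ACG Thr — nonsynonymous.
Nonsynonymous differences: 3 → different protein.

no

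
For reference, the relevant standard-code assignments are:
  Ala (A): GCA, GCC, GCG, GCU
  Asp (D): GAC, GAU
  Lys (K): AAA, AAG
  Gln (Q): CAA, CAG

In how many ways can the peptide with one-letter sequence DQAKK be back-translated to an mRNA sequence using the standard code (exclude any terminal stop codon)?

Asp: 2 codons.
Gln: 2 codons.
Ala: 4 codons.
Lys: 2 codons.
Lys: 2 codons.
2 × 2 × 4 × 2 × 2 = 64.

64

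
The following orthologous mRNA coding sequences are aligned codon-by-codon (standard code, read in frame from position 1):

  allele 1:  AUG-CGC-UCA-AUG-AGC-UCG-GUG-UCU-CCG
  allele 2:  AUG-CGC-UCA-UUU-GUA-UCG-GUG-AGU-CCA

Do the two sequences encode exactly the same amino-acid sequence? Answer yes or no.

Codon 1: AUG Met / AUG Met — identical.
Codon 2: CGC Arg / CGC Arg — identical.
Codon 3: UCA Ser / UCA Ser — identical.
Codon 4: AUG Met / UUU Phe — nonsynonymous.
Codon 5: AGC Ser / GUA Val — nonsynonymous.
Codon 6: UCG Ser / UCG Ser — identical.
Codon 7: GUG Val / GUG Val — identical.
Codon 8: UCU Ser / AGU Ser — synonymous.
Codon 9: CCG Pro / CCA Pro — synonymous.
Nonsynonymous differences: 2 → different protein.

no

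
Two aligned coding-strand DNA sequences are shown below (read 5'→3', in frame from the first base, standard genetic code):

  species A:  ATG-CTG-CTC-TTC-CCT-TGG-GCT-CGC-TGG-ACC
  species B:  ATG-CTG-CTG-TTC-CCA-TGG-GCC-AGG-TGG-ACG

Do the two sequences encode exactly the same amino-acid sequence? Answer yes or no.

Codon 1: ATG Met / ATG Met — identical.
Codon 2: CTG Leu / CTG Leu — identical.
Codon 3: CTC Leu / CTG Leu — synonymous.
Codon 4: TTC Phe / TTC Phe — identical.
Codon 5: CCT Pro / CCA Pro — synonymous.
Codon 6: TGG Trp / TGG Trp — identical.
Codon 7: GCT Ala / GCC Ala — synonymous.
Codon 8: CGC Arg / AGG Arg — synonymous.
Codon 9: TGG Trp / TGG Trp — identical.
Codon 10: ACC Thr / ACG Thr — synonymous.
Nonsynonymous differences: 0 → same protein.

yes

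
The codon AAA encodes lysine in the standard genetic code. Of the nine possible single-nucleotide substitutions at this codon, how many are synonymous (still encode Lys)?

Position 1: none → 0 synonymous.
Position 2: none → 0 synonymous.
Position 3: AAG → 1 synonymous.
Total: 0 + 0 + 1 = 1.

1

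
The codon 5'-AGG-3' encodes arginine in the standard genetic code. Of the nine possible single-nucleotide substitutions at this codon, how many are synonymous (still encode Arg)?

2

Position 1: CGG → 1 synonymous.
Position 2: none → 0 synonymous.
Position 3: AGA → 1 synonymous.
Total: 1 + 0 + 1 = 2.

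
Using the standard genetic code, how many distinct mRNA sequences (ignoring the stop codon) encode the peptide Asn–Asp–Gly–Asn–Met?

Asn: 2 codons.
Asp: 2 codons.
Gly: 4 codons.
Asn: 2 codons.
Met: 1 codon.
2 × 2 × 4 × 2 × 1 = 32.

32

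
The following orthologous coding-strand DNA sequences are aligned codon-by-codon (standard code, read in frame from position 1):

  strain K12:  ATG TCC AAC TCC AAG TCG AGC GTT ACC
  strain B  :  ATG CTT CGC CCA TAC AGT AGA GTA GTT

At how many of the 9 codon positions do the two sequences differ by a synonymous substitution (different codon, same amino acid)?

2

Codon 1: ATG Met / ATG Met — identical.
Codon 2: TCC Ser / CTT Leu — nonsynonymous.
Codon 3: AAC Asn / CGC Arg — nonsynonymous.
Codon 4: TCC Ser / CCA Pro — nonsynonymous.
Codon 5: AAG Lys / TAC Tyr — nonsynonymous.
Codon 6: TCG Ser / AGT Ser — synonymous.
Codon 7: AGC Ser / AGA Arg — nonsynonymous.
Codon 8: GTT Val / GTA Val — synonymous.
Codon 9: ACC Thr / GTT Val — nonsynonymous.
Synonymous differences: 2.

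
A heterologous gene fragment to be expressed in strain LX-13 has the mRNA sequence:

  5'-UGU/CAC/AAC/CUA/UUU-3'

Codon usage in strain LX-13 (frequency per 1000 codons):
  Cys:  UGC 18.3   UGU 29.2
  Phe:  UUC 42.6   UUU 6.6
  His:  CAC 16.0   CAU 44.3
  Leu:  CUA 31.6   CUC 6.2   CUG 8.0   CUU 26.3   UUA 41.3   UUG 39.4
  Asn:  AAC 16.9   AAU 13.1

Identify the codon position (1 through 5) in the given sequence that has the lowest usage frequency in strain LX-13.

5

Codon 1 UGU (Cys): 29.2 per 1000.
Codon 2 CAC (His): 16.0 per 1000.
Codon 3 AAC (Asn): 16.9 per 1000.
Codon 4 CUA (Leu): 31.6 per 1000.
Codon 5 UUU (Phe): 6.6 per 1000.
Lowest frequency is 6.6 at codon 5.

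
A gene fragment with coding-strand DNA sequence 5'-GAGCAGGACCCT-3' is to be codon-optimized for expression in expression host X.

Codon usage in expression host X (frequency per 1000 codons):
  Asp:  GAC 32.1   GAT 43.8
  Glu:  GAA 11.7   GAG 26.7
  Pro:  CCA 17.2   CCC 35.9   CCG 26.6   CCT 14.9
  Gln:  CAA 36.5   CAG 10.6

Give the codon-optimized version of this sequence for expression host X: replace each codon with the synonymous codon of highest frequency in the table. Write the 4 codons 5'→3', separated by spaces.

Codon 1 (Glu): best is GAG at 26.7.
Codon 2 (Gln): best is CAA at 36.5.
Codon 3 (Asp): best is GAT at 43.8.
Codon 4 (Pro): best is CCC at 35.9.

GAG CAA GAT CCC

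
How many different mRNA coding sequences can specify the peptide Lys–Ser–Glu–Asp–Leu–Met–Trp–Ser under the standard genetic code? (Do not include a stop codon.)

Lys: 2 codons.
Ser: 6 codons.
Glu: 2 codons.
Asp: 2 codons.
Leu: 6 codons.
Met: 1 codon.
Trp: 1 codon.
Ser: 6 codons.
2 × 6 × 2 × 2 × 6 × 1 × 1 × 6 = 1728.

1728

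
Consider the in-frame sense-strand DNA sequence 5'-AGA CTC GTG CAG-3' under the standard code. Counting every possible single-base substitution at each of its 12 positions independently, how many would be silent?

9

Codon 1 (AGA, Arg): 2 synonymous substitutions.
Codon 2 (CTC, Leu): 3 synonymous substitutions.
Codon 3 (GTG, Val): 3 synonymous substitutions.
Codon 4 (CAG, Gln): 1 synonymous substitution.
Total: 2 + 3 + 3 + 1 = 9.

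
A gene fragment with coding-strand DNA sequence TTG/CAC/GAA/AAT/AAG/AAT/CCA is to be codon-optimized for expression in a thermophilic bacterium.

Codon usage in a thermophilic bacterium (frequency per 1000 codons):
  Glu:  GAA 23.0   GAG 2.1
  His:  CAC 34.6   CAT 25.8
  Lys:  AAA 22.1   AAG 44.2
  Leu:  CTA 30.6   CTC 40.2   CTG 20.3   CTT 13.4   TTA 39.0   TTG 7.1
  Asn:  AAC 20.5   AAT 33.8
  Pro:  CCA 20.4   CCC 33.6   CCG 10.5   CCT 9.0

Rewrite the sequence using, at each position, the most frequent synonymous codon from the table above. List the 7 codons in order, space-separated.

CTC CAC GAA AAT AAG AAT CCC

Codon 1 (Leu): best is CTC at 40.2.
Codon 2 (His): best is CAC at 34.6.
Codon 3 (Glu): best is GAA at 23.0.
Codon 4 (Asn): best is AAT at 33.8.
Codon 5 (Lys): best is AAG at 44.2.
Codon 6 (Asn): best is AAT at 33.8.
Codon 7 (Pro): best is CCC at 33.6.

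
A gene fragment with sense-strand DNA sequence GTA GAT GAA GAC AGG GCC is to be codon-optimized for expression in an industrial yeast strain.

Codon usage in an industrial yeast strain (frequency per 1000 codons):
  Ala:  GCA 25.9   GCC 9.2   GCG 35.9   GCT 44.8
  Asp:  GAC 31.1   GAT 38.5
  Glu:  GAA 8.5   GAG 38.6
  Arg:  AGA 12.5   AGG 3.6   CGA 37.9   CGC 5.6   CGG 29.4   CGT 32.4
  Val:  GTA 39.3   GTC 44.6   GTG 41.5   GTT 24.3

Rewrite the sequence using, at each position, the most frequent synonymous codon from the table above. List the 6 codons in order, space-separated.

Codon 1 (Val): best is GTC at 44.6.
Codon 2 (Asp): best is GAT at 38.5.
Codon 3 (Glu): best is GAG at 38.6.
Codon 4 (Asp): best is GAT at 38.5.
Codon 5 (Arg): best is CGA at 37.9.
Codon 6 (Ala): best is GCT at 44.8.

GTC GAT GAG GAT CGA GCT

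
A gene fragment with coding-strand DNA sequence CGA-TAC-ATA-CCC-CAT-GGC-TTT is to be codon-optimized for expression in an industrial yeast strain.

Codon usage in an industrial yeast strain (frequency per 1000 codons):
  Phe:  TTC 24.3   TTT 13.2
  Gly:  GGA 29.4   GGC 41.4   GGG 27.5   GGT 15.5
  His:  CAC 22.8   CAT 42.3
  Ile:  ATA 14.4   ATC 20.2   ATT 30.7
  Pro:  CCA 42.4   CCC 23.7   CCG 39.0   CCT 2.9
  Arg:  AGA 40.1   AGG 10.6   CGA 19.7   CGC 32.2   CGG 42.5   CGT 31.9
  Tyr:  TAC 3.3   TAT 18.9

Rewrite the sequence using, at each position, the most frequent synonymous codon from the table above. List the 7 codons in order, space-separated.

Codon 1 (Arg): best is CGG at 42.5.
Codon 2 (Tyr): best is TAT at 18.9.
Codon 3 (Ile): best is ATT at 30.7.
Codon 4 (Pro): best is CCA at 42.4.
Codon 5 (His): best is CAT at 42.3.
Codon 6 (Gly): best is GGC at 41.4.
Codon 7 (Phe): best is TTC at 24.3.

CGG TAT ATT CCA CAT GGC TTC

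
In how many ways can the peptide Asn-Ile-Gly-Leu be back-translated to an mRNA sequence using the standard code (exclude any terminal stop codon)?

Asn: 2 codons.
Ile: 3 codons.
Gly: 4 codons.
Leu: 6 codons.
2 × 3 × 4 × 6 = 144.

144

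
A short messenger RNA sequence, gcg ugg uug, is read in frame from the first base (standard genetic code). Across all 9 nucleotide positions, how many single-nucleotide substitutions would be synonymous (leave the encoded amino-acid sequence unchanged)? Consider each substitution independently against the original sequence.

5

Codon 1 (GCG, Ala): 3 synonymous substitutions.
Codon 2 (UGG, Trp): 0 synonymous substitutions.
Codon 3 (UUG, Leu): 2 synonymous substitutions.
Total: 3 + 0 + 2 = 5.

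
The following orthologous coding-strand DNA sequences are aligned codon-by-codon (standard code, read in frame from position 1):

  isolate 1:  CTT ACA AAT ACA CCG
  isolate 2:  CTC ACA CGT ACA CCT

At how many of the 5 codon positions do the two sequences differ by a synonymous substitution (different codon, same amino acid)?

Codon 1: CTT Leu / CTC Leu — synonymous.
Codon 2: ACA Thr / ACA Thr — identical.
Codon 3: AAT Asn / CGT Arg — nonsynonymous.
Codon 4: ACA Thr / ACA Thr — identical.
Codon 5: CCG Pro / CCT Pro — synonymous.
Synonymous differences: 2.

2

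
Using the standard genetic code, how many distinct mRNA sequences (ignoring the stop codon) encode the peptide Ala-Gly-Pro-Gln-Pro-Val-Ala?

Ala: 4 codons.
Gly: 4 codons.
Pro: 4 codons.
Gln: 2 codons.
Pro: 4 codons.
Val: 4 codons.
Ala: 4 codons.
4 × 4 × 4 × 2 × 4 × 4 × 4 = 8192.

8192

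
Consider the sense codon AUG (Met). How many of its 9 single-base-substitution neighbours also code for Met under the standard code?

Position 1: none → 0 synonymous.
Position 2: none → 0 synonymous.
Position 3: none → 0 synonymous.
Total: 0 + 0 + 0 = 0.

0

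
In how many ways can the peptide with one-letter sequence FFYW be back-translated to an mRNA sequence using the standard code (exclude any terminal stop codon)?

8

Phe: 2 codons.
Phe: 2 codons.
Tyr: 2 codons.
Trp: 1 codon.
2 × 2 × 2 × 1 = 8.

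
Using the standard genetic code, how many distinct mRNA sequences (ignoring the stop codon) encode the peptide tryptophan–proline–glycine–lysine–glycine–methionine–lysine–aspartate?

512

Trp: 1 codon.
Pro: 4 codons.
Gly: 4 codons.
Lys: 2 codons.
Gly: 4 codons.
Met: 1 codon.
Lys: 2 codons.
Asp: 2 codons.
1 × 4 × 4 × 2 × 4 × 1 × 2 × 2 = 512.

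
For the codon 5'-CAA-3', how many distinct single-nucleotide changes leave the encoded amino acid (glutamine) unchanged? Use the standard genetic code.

1

Position 1: none → 0 synonymous.
Position 2: none → 0 synonymous.
Position 3: CAG → 1 synonymous.
Total: 0 + 0 + 1 = 1.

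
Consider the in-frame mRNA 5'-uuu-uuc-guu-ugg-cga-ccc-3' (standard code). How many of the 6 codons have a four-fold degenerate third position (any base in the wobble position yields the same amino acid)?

3

Codon 1 UUU (Phe): third position 2-fold.
Codon 2 UUC (Phe): third position 2-fold.
Codon 3 GUU (Val): third position 4-fold.
Codon 4 UGG (Trp): third position 1-fold.
Codon 5 CGA (Arg): third position 4-fold.
Codon 6 CCC (Pro): third position 4-fold.
Four-fold degenerate third positions: 3.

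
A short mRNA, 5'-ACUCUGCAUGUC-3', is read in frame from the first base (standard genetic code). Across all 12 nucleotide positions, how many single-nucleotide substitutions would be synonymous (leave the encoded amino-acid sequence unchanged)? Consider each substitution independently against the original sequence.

11

Codon 1 (ACU, Thr): 3 synonymous substitutions.
Codon 2 (CUG, Leu): 4 synonymous substitutions.
Codon 3 (CAU, His): 1 synonymous substitution.
Codon 4 (GUC, Val): 3 synonymous substitutions.
Total: 3 + 4 + 1 + 3 = 11.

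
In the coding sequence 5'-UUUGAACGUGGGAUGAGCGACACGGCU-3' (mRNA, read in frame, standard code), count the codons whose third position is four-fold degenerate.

4

Codon 1 UUU (Phe): third position 2-fold.
Codon 2 GAA (Glu): third position 2-fold.
Codon 3 CGU (Arg): third position 4-fold.
Codon 4 GGG (Gly): third position 4-fold.
Codon 5 AUG (Met): third position 1-fold.
Codon 6 AGC (Ser): third position 2-fold.
Codon 7 GAC (Asp): third position 2-fold.
Codon 8 ACG (Thr): third position 4-fold.
Codon 9 GCU (Ala): third position 4-fold.
Four-fold degenerate third positions: 4.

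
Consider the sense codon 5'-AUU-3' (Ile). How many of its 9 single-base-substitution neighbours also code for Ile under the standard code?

2

Position 1: none → 0 synonymous.
Position 2: none → 0 synonymous.
Position 3: AUC, AUA → 2 synonymous.
Total: 0 + 0 + 2 = 2.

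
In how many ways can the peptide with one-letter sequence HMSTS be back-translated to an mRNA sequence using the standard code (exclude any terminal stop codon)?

288

His: 2 codons.
Met: 1 codon.
Ser: 6 codons.
Thr: 4 codons.
Ser: 6 codons.
2 × 1 × 6 × 4 × 6 = 288.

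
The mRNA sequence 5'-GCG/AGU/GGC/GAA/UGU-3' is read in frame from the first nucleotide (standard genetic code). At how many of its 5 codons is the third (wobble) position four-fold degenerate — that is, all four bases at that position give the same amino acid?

Codon 1 GCG (Ala): third position 4-fold.
Codon 2 AGU (Ser): third position 2-fold.
Codon 3 GGC (Gly): third position 4-fold.
Codon 4 GAA (Glu): third position 2-fold.
Codon 5 UGU (Cys): third position 2-fold.
Four-fold degenerate third positions: 2.

2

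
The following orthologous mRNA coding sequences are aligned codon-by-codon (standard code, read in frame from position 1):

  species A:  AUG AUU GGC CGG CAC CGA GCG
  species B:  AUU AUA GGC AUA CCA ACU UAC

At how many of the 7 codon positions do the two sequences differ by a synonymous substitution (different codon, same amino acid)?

1

Codon 1: AUG Met / AUU Ile — nonsynonymous.
Codon 2: AUU Ile / AUA Ile — synonymous.
Codon 3: GGC Gly / GGC Gly — identical.
Codon 4: CGG Arg / AUA Ile — nonsynonymous.
Codon 5: CAC His / CCA Pro — nonsynonymous.
Codon 6: CGA Arg / ACU Thr — nonsynonymous.
Codon 7: GCG Ala / UAC Tyr — nonsynonymous.
Synonymous differences: 1.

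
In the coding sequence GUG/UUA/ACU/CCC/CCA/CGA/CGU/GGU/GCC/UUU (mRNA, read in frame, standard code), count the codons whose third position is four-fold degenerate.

Codon 1 GUG (Val): third position 4-fold.
Codon 2 UUA (Leu): third position 2-fold.
Codon 3 ACU (Thr): third position 4-fold.
Codon 4 CCC (Pro): third position 4-fold.
Codon 5 CCA (Pro): third position 4-fold.
Codon 6 CGA (Arg): third position 4-fold.
Codon 7 CGU (Arg): third position 4-fold.
Codon 8 GGU (Gly): third position 4-fold.
Codon 9 GCC (Ala): third position 4-fold.
Codon 10 UUU (Phe): third position 2-fold.
Four-fold degenerate third positions: 8.

8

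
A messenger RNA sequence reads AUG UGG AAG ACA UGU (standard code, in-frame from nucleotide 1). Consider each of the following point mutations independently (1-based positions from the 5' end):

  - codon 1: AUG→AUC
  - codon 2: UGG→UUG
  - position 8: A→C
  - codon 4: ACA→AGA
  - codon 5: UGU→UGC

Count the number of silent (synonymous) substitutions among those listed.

Codon 1: AUG (Met) → AUC (Ile) — missense.
Codon 2: UGG (Trp) → UUG (Leu) — missense.
Codon 3: AAG (Lys) → ACG (Thr) — missense.
Codon 4: ACA (Thr) → AGA (Arg) — missense.
Codon 5: UGU (Cys) → UGC (Cys) — synonymous.
Synonymous: 1 of 5.

1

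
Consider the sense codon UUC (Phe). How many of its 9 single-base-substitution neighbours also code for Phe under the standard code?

Position 1: none → 0 synonymous.
Position 2: none → 0 synonymous.
Position 3: UUU → 1 synonymous.
Total: 0 + 0 + 1 = 1.

1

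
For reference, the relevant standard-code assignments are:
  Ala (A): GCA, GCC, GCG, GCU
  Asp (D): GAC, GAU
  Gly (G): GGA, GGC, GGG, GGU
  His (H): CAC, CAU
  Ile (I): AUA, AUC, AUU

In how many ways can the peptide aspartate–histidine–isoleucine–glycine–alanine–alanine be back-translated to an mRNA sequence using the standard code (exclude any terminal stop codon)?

Asp: 2 codons.
His: 2 codons.
Ile: 3 codons.
Gly: 4 codons.
Ala: 4 codons.
Ala: 4 codons.
2 × 2 × 3 × 4 × 4 × 4 = 768.

768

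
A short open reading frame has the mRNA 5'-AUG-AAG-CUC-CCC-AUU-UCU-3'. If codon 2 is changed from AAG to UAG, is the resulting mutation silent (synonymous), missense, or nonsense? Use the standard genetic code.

nonsense

Position 4 falls in codon 2: AAG → Lys.
After the substitution the codon is UAG → Stop.
The new codon is a stop codon, so this is a nonsense mutation.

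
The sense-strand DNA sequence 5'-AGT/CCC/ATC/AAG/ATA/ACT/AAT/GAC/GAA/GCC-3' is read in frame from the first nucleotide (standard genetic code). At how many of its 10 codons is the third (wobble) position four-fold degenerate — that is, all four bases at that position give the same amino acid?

3

Codon 1 AGT (Ser): third position 2-fold.
Codon 2 CCC (Pro): third position 4-fold.
Codon 3 ATC (Ile): third position 3-fold.
Codon 4 AAG (Lys): third position 2-fold.
Codon 5 ATA (Ile): third position 3-fold.
Codon 6 ACT (Thr): third position 4-fold.
Codon 7 AAT (Asn): third position 2-fold.
Codon 8 GAC (Asp): third position 2-fold.
Codon 9 GAA (Glu): third position 2-fold.
Codon 10 GCC (Ala): third position 4-fold.
Four-fold degenerate third positions: 3.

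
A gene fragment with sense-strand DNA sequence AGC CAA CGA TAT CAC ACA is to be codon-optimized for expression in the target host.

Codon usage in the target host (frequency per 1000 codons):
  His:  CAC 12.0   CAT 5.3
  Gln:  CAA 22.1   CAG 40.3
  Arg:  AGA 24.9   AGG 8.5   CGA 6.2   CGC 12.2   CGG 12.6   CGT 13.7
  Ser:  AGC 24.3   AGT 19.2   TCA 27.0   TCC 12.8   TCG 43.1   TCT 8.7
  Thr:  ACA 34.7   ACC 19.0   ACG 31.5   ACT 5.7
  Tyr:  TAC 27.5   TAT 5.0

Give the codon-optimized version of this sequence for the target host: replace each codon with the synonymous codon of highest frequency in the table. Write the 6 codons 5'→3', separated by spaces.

TCG CAG AGA TAC CAC ACA

Codon 1 (Ser): best is TCG at 43.1.
Codon 2 (Gln): best is CAG at 40.3.
Codon 3 (Arg): best is AGA at 24.9.
Codon 4 (Tyr): best is TAC at 27.5.
Codon 5 (His): best is CAC at 12.0.
Codon 6 (Thr): best is ACA at 34.7.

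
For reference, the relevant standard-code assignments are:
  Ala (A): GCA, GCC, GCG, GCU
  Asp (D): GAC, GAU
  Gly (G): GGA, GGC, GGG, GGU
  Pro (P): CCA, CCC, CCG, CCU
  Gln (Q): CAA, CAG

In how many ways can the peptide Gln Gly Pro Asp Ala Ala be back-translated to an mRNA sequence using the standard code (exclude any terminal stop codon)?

Gln: 2 codons.
Gly: 4 codons.
Pro: 4 codons.
Asp: 2 codons.
Ala: 4 codons.
Ala: 4 codons.
2 × 4 × 4 × 2 × 4 × 4 = 1024.

1024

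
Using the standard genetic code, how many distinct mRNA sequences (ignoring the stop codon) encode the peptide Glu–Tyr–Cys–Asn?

16

Glu: 2 codons.
Tyr: 2 codons.
Cys: 2 codons.
Asn: 2 codons.
2 × 2 × 2 × 2 = 16.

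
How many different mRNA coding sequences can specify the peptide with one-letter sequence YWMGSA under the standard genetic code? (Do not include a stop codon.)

Tyr: 2 codons.
Trp: 1 codon.
Met: 1 codon.
Gly: 4 codons.
Ser: 6 codons.
Ala: 4 codons.
2 × 1 × 1 × 4 × 6 × 4 = 192.

192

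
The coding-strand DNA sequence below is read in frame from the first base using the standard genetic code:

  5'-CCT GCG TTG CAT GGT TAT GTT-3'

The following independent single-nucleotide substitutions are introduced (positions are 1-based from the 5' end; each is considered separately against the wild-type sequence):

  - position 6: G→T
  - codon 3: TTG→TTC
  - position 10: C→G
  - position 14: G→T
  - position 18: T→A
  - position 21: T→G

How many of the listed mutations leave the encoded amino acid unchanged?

2

Codon 2: GCG (Ala) → GCT (Ala) — synonymous.
Codon 3: TTG (Leu) → TTC (Phe) — missense.
Codon 4: CAT (His) → GAT (Asp) — missense.
Codon 5: GGT (Gly) → GTT (Val) — missense.
Codon 6: TAT (Tyr) → TAA (Stop) — nonsense.
Codon 7: GTT (Val) → GTG (Val) — synonymous.
Synonymous: 2 of 6.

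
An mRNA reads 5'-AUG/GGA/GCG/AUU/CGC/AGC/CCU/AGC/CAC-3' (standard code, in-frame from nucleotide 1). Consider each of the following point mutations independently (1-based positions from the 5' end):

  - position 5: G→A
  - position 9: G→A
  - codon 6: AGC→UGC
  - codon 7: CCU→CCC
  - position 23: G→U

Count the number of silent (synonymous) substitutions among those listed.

2

Codon 2: GGA (Gly) → GAA (Glu) — missense.
Codon 3: GCG (Ala) → GCA (Ala) — synonymous.
Codon 6: AGC (Ser) → UGC (Cys) — missense.
Codon 7: CCU (Pro) → CCC (Pro) — synonymous.
Codon 8: AGC (Ser) → AUC (Ile) — missense.
Synonymous: 2 of 5.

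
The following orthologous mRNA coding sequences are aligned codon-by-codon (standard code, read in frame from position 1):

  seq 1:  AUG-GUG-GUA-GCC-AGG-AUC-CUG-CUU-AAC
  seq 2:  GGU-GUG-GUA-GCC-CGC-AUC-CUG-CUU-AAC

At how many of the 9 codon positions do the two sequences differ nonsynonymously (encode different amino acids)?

Codon 1: AUG Met / GGU Gly — nonsynonymous.
Codon 2: GUG Val / GUG Val — identical.
Codon 3: GUA Val / GUA Val — identical.
Codon 4: GCC Ala / GCC Ala — identical.
Codon 5: AGG Arg / CGC Arg — synonymous.
Codon 6: AUC Ile / AUC Ile — identical.
Codon 7: CUG Leu / CUG Leu — identical.
Codon 8: CUU Leu / CUU Leu — identical.
Codon 9: AAC Asn / AAC Asn — identical.
Nonsynonymous differences: 1.

1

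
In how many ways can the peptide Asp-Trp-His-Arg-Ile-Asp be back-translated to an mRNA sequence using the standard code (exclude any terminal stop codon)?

Asp: 2 codons.
Trp: 1 codon.
His: 2 codons.
Arg: 6 codons.
Ile: 3 codons.
Asp: 2 codons.
2 × 1 × 2 × 6 × 3 × 2 = 144.

144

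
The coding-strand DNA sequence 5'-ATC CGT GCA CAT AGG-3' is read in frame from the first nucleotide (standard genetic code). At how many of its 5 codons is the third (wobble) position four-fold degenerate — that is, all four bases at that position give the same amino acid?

2

Codon 1 ATC (Ile): third position 3-fold.
Codon 2 CGT (Arg): third position 4-fold.
Codon 3 GCA (Ala): third position 4-fold.
Codon 4 CAT (His): third position 2-fold.
Codon 5 AGG (Arg): third position 2-fold.
Four-fold degenerate third positions: 2.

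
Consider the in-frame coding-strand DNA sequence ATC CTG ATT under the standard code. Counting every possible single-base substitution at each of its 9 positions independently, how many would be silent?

8

Codon 1 (ATC, Ile): 2 synonymous substitutions.
Codon 2 (CTG, Leu): 4 synonymous substitutions.
Codon 3 (ATT, Ile): 2 synonymous substitutions.
Total: 2 + 4 + 2 = 8.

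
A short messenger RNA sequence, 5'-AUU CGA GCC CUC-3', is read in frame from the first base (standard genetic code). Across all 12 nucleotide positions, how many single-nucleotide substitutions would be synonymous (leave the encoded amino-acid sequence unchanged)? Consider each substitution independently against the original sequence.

Codon 1 (AUU, Ile): 2 synonymous substitutions.
Codon 2 (CGA, Arg): 4 synonymous substitutions.
Codon 3 (GCC, Ala): 3 synonymous substitutions.
Codon 4 (CUC, Leu): 3 synonymous substitutions.
Total: 2 + 4 + 3 + 3 = 12.

12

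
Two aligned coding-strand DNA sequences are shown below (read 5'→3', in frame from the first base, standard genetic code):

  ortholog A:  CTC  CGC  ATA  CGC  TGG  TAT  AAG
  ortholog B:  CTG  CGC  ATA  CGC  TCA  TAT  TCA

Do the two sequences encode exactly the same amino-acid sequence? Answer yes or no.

Codon 1: CTC Leu / CTG Leu — synonymous.
Codon 2: CGC Arg / CGC Arg — identical.
Codon 3: ATA Ile / ATA Ile — identical.
Codon 4: CGC Arg / CGC Arg — identical.
Codon 5: TGG Trp / TCA Ser — nonsynonymous.
Codon 6: TAT Tyr / TAT Tyr — identical.
Codon 7: AAG Lys / TCA Ser — nonsynonymous.
Nonsynonymous differences: 2 → different protein.

no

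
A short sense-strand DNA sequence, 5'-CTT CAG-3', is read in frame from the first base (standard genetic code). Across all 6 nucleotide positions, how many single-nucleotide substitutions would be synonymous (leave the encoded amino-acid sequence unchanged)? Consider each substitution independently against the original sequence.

Codon 1 (CTT, Leu): 3 synonymous substitutions.
Codon 2 (CAG, Gln): 1 synonymous substitution.
Total: 3 + 1 = 4.

4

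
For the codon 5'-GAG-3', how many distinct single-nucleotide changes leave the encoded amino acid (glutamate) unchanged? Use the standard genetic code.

1

Position 1: none → 0 synonymous.
Position 2: none → 0 synonymous.
Position 3: GAA → 1 synonymous.
Total: 0 + 0 + 1 = 1.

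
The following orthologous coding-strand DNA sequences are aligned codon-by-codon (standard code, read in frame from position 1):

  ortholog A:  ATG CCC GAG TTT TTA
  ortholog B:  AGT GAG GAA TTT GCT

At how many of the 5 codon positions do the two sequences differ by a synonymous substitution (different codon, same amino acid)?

1

Codon 1: ATG Met / AGT Ser — nonsynonymous.
Codon 2: CCC Pro / GAG Glu — nonsynonymous.
Codon 3: GAG Glu / GAA Glu — synonymous.
Codon 4: TTT Phe / TTT Phe — identical.
Codon 5: TTA Leu / GCT Ala — nonsynonymous.
Synonymous differences: 1.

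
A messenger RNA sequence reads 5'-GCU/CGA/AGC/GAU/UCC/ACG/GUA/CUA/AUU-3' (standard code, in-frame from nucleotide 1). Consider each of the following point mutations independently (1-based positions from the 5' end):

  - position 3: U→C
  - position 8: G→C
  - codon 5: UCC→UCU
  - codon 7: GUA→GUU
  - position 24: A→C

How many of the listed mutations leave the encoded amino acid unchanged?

4

Codon 1: GCU (Ala) → GCC (Ala) — synonymous.
Codon 3: AGC (Ser) → ACC (Thr) — missense.
Codon 5: UCC (Ser) → UCU (Ser) — synonymous.
Codon 7: GUA (Val) → GUU (Val) — synonymous.
Codon 8: CUA (Leu) → CUC (Leu) — synonymous.
Synonymous: 4 of 5.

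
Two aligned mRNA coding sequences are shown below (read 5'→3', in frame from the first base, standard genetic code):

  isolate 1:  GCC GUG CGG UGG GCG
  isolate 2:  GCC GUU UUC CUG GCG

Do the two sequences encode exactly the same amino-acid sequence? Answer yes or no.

Codon 1: GCC Ala / GCC Ala — identical.
Codon 2: GUG Val / GUU Val — synonymous.
Codon 3: CGG Arg / UUC Phe — nonsynonymous.
Codon 4: UGG Trp / CUG Leu — nonsynonymous.
Codon 5: GCG Ala / GCG Ala — identical.
Nonsynonymous differences: 2 → different protein.

no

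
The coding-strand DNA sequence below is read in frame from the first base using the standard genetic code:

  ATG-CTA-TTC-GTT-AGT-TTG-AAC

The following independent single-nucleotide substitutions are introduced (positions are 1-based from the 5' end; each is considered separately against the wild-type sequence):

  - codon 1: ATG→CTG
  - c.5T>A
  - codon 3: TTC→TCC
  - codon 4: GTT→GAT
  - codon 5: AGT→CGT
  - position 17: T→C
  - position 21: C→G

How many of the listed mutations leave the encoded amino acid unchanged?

0

Codon 1: ATG (Met) → CTG (Leu) — missense.
Codon 2: CTA (Leu) → CAA (Gln) — missense.
Codon 3: TTC (Phe) → TCC (Ser) — missense.
Codon 4: GTT (Val) → GAT (Asp) — missense.
Codon 5: AGT (Ser) → CGT (Arg) — missense.
Codon 6: TTG (Leu) → TCG (Ser) — missense.
Codon 7: AAC (Asn) → AAG (Lys) — missense.
Synonymous: 0 of 7.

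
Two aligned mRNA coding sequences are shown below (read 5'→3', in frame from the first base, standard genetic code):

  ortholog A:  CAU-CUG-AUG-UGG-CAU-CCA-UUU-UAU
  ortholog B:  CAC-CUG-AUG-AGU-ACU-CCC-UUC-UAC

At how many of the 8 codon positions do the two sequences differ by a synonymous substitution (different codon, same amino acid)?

4

Codon 1: CAU His / CAC His — synonymous.
Codon 2: CUG Leu / CUG Leu — identical.
Codon 3: AUG Met / AUG Met — identical.
Codon 4: UGG Trp / AGU Ser — nonsynonymous.
Codon 5: CAU His / ACU Thr — nonsynonymous.
Codon 6: CCA Pro / CCC Pro — synonymous.
Codon 7: UUU Phe / UUC Phe — synonymous.
Codon 8: UAU Tyr / UAC Tyr — synonymous.
Synonymous differences: 4.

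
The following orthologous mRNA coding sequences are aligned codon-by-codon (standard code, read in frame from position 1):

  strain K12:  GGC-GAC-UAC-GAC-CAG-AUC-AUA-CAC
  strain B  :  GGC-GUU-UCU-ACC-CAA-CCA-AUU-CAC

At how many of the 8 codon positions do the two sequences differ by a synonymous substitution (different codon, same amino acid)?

2

Codon 1: GGC Gly / GGC Gly — identical.
Codon 2: GAC Asp / GUU Val — nonsynonymous.
Codon 3: UAC Tyr / UCU Ser — nonsynonymous.
Codon 4: GAC Asp / ACC Thr — nonsynonymous.
Codon 5: CAG Gln / CAA Gln — synonymous.
Codon 6: AUC Ile / CCA Pro — nonsynonymous.
Codon 7: AUA Ile / AUU Ile — synonymous.
Codon 8: CAC His / CAC His — identical.
Synonymous differences: 2.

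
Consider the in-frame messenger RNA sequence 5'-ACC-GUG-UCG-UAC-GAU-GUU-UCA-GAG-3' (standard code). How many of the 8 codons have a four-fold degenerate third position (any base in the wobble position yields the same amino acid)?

Codon 1 ACC (Thr): third position 4-fold.
Codon 2 GUG (Val): third position 4-fold.
Codon 3 UCG (Ser): third position 4-fold.
Codon 4 UAC (Tyr): third position 2-fold.
Codon 5 GAU (Asp): third position 2-fold.
Codon 6 GUU (Val): third position 4-fold.
Codon 7 UCA (Ser): third position 4-fold.
Codon 8 GAG (Glu): third position 2-fold.
Four-fold degenerate third positions: 5.

5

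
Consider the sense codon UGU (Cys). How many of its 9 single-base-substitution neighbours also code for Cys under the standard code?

1

Position 1: none → 0 synonymous.
Position 2: none → 0 synonymous.
Position 3: UGC → 1 synonymous.
Total: 0 + 0 + 1 = 1.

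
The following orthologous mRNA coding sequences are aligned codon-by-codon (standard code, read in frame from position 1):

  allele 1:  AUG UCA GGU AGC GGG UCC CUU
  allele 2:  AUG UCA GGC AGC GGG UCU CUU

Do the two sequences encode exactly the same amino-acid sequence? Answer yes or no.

Codon 1: AUG Met / AUG Met — identical.
Codon 2: UCA Ser / UCA Ser — identical.
Codon 3: GGU Gly / GGC Gly — synonymous.
Codon 4: AGC Ser / AGC Ser — identical.
Codon 5: GGG Gly / GGG Gly — identical.
Codon 6: UCC Ser / UCU Ser — synonymous.
Codon 7: CUU Leu / CUU Leu — identical.
Nonsynonymous differences: 0 → same protein.

yes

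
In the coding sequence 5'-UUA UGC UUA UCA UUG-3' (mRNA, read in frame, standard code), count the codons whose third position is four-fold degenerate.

1

Codon 1 UUA (Leu): third position 2-fold.
Codon 2 UGC (Cys): third position 2-fold.
Codon 3 UUA (Leu): third position 2-fold.
Codon 4 UCA (Ser): third position 4-fold.
Codon 5 UUG (Leu): third position 2-fold.
Four-fold degenerate third positions: 1.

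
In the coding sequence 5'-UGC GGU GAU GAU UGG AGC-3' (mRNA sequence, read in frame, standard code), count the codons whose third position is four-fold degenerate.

Codon 1 UGC (Cys): third position 2-fold.
Codon 2 GGU (Gly): third position 4-fold.
Codon 3 GAU (Asp): third position 2-fold.
Codon 4 GAU (Asp): third position 2-fold.
Codon 5 UGG (Trp): third position 1-fold.
Codon 6 AGC (Ser): third position 2-fold.
Four-fold degenerate third positions: 1.

1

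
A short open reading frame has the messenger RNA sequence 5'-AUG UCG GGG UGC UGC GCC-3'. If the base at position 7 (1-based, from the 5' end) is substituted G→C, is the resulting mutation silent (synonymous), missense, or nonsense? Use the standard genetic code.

missense

Position 7 falls in codon 3: GGG → Gly.
After the substitution the codon is CGG → Arg.
Gly ≠ Arg, so this is a missense mutation.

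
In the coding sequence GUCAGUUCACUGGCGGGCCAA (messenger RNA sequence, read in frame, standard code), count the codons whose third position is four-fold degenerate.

5

Codon 1 GUC (Val): third position 4-fold.
Codon 2 AGU (Ser): third position 2-fold.
Codon 3 UCA (Ser): third position 4-fold.
Codon 4 CUG (Leu): third position 4-fold.
Codon 5 GCG (Ala): third position 4-fold.
Codon 6 GGC (Gly): third position 4-fold.
Codon 7 CAA (Gln): third position 2-fold.
Four-fold degenerate third positions: 5.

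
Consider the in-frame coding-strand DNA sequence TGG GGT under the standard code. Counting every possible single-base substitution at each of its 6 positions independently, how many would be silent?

Codon 1 (TGG, Trp): 0 synonymous substitutions.
Codon 2 (GGT, Gly): 3 synonymous substitutions.
Total: 0 + 3 = 3.

3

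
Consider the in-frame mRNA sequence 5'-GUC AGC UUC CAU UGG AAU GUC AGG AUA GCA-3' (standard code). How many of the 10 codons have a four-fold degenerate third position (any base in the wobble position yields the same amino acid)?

3

Codon 1 GUC (Val): third position 4-fold.
Codon 2 AGC (Ser): third position 2-fold.
Codon 3 UUC (Phe): third position 2-fold.
Codon 4 CAU (His): third position 2-fold.
Codon 5 UGG (Trp): third position 1-fold.
Codon 6 AAU (Asn): third position 2-fold.
Codon 7 GUC (Val): third position 4-fold.
Codon 8 AGG (Arg): third position 2-fold.
Codon 9 AUA (Ile): third position 3-fold.
Codon 10 GCA (Ala): third position 4-fold.
Four-fold degenerate third positions: 3.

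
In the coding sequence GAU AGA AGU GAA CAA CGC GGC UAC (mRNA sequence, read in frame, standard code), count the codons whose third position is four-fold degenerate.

2

Codon 1 GAU (Asp): third position 2-fold.
Codon 2 AGA (Arg): third position 2-fold.
Codon 3 AGU (Ser): third position 2-fold.
Codon 4 GAA (Glu): third position 2-fold.
Codon 5 CAA (Gln): third position 2-fold.
Codon 6 CGC (Arg): third position 4-fold.
Codon 7 GGC (Gly): third position 4-fold.
Codon 8 UAC (Tyr): third position 2-fold.
Four-fold degenerate third positions: 2.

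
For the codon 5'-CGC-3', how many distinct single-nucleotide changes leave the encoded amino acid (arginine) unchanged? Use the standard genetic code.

3

Position 1: none → 0 synonymous.
Position 2: none → 0 synonymous.
Position 3: CGU, CGA, CGG → 3 synonymous.
Total: 0 + 0 + 3 = 3.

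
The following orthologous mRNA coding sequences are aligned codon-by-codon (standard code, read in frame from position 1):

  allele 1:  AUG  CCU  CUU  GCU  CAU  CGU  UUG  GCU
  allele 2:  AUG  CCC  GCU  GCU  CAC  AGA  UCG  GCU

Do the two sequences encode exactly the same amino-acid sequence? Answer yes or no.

no

Codon 1: AUG Met / AUG Met — identical.
Codon 2: CCU Pro / CCC Pro — synonymous.
Codon 3: CUU Leu / GCU Ala — nonsynonymous.
Codon 4: GCU Ala / GCU Ala — identical.
Codon 5: CAU His / CAC His — synonymous.
Codon 6: CGU Arg / AGA Arg — synonymous.
Codon 7: UUG Leu / UCG Ser — nonsynonymous.
Codon 8: GCU Ala / GCU Ala — identical.
Nonsynonymous differences: 2 → different protein.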